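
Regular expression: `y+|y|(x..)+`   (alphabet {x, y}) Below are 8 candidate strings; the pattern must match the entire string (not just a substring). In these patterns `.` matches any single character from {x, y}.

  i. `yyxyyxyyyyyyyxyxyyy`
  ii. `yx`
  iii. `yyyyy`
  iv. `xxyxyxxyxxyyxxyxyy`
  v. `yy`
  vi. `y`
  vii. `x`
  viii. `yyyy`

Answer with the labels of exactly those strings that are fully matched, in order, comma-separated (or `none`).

iii, iv, v, vi, viii

i → no match
ii → no match
iii → match
iv → match
v → match
vi → match
vii → no match
viii → match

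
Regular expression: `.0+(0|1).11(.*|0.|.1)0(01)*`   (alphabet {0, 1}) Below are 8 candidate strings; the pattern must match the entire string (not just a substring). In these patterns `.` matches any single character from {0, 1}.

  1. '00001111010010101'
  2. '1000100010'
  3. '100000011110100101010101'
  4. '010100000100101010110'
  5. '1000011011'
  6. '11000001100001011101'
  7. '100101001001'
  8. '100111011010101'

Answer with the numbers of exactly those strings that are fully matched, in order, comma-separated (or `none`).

1 → match
2 → no match
3 → match
4 → no match
5 → no match
6 → no match
7 → no match
8 → no match

1, 3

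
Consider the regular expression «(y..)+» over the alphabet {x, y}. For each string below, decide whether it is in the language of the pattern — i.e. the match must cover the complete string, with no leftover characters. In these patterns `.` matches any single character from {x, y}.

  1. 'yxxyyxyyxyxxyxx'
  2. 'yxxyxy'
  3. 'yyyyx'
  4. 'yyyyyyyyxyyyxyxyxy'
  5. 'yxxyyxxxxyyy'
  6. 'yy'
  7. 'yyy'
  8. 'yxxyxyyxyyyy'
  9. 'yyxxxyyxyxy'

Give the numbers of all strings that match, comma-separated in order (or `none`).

1, 2, 7, 8

1 → match
2 → match
3 → no match
4 → no match
5 → no match
6 → no match
7 → match
8 → match
9 → no match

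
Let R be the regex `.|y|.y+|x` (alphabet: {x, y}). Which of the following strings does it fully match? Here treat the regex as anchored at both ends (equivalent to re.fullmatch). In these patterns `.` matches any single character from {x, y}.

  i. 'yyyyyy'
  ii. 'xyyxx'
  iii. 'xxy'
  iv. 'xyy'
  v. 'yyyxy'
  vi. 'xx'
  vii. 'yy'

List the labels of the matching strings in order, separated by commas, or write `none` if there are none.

i. 'yyyyyy' → match
ii. 'xyyxx' → no match
iii. 'xxy' → no match
iv. 'xyy' → match
v. 'yyyxy' → no match
vi. 'xx' → no match
vii. 'yy' → match

i, iv, vii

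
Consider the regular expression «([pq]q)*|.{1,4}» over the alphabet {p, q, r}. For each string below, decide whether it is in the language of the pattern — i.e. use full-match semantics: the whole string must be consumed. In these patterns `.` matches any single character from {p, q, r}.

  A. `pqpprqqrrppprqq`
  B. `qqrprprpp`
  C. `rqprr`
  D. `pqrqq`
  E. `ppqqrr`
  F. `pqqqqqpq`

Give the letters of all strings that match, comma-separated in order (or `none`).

F

A → no match
B → no match
C → no match
D → no match
E → no match
F → match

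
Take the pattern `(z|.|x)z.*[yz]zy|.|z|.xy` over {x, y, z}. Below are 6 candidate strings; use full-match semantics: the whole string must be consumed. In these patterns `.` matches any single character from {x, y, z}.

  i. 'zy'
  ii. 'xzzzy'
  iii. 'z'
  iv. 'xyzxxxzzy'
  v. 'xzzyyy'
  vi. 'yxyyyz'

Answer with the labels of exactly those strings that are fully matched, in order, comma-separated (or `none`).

i. 'zy' → no match
ii. 'xzzzy' → match
iii. 'z' → match
iv. 'xyzxxxzzy' → no match
v. 'xzzyyy' → no match
vi. 'yxyyyz' → no match

ii, iii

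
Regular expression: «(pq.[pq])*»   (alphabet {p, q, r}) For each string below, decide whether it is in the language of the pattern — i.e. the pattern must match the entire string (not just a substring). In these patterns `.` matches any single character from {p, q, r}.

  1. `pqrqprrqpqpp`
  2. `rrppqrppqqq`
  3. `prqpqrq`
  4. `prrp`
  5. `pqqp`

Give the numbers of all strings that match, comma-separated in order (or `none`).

1 → no match
2 → no match
3 → no match
4 → no match
5 → match

5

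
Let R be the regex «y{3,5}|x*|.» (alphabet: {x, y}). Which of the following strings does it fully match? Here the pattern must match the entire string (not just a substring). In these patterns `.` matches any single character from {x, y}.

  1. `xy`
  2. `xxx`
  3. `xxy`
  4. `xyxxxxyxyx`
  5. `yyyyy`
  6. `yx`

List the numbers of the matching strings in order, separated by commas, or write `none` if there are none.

2, 5

1. `xy` → no match
2. `xxx` → match
3. `xxy` → no match
4. `xyxxxxyxyx` → no match
5. `yyyyy` → match
6. `yx` → no match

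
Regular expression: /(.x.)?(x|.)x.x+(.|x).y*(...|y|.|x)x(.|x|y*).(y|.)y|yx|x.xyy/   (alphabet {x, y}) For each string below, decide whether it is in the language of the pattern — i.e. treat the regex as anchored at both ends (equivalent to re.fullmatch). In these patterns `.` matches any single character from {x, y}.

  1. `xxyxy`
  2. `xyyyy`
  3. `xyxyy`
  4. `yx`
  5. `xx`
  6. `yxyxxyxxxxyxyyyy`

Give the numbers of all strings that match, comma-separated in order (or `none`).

1. `xxyxy` → no match
2. `xyyyy` → no match
3. `xyxyy` → match
4. `yx` → match
5. `xx` → no match
6 → match

3, 4, 6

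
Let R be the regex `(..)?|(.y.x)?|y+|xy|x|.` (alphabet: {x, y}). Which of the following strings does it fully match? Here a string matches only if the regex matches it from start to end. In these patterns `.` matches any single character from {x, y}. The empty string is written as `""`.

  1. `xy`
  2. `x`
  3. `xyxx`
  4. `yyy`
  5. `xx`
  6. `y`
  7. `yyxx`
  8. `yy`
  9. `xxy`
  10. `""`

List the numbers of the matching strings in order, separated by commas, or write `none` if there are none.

1. `xy` → match
2. `x` → match
3. `xyxx` → match
4. `yyy` → match
5. `xx` → match
6. `y` → match
7. `yyxx` → match
8. `yy` → match
9. `xxy` → no match
10. `""` → match

1, 2, 3, 4, 5, 6, 7, 8, 10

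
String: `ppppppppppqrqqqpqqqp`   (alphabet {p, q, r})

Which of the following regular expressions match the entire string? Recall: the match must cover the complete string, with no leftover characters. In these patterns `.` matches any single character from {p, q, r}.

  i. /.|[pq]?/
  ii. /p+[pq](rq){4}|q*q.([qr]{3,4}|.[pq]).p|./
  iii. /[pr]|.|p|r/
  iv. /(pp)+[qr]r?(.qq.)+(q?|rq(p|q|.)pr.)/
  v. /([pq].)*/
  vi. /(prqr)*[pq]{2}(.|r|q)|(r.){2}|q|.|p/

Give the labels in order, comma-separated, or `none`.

iv, v

i → no match
ii → no match
iii → no match
iv → match
v → match
vi → no match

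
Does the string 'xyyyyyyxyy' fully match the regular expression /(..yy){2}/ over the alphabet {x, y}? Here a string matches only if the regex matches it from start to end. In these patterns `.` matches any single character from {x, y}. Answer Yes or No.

No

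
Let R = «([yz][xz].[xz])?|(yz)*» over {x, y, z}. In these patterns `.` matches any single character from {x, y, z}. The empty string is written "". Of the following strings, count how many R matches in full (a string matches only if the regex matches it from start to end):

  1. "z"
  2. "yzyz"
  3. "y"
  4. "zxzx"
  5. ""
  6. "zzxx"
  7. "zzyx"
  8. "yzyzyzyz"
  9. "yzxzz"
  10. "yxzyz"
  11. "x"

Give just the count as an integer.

1 → no match
2 → match
3 → no match
4 → match
5 → match
6 → match
7 → match
8 → match
9 → no match
10 → no match
11 → no match
Total matched: 6

6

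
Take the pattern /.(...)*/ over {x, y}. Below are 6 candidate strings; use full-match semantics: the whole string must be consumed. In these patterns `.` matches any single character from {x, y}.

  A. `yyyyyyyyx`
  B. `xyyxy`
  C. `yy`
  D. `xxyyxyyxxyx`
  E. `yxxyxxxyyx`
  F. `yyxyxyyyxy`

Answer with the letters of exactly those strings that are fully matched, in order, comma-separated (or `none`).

E, F

A → no match
B → no match
C → no match
D → no match
E → match
F → match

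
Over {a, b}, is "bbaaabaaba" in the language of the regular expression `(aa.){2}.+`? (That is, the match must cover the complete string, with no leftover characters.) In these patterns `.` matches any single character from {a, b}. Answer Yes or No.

No

Every match must start with "aa", but "bbaaabaaba" does not.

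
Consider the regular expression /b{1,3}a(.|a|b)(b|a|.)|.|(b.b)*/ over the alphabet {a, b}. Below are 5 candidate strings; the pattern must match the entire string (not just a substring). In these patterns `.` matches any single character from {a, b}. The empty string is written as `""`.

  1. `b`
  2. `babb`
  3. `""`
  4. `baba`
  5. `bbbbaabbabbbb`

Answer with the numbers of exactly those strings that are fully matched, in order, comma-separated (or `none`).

1. `b` → match
2. `babb` → match
3. `""` → match
4. `baba` → match
5 → no match

1, 2, 3, 4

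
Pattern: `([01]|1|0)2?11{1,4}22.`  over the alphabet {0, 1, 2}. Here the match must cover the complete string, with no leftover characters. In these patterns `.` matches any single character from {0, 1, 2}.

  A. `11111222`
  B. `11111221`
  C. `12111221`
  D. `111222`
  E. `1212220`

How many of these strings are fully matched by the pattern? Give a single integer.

4

A → match
B → match
C → match
D → match
E → no match
Total matched: 4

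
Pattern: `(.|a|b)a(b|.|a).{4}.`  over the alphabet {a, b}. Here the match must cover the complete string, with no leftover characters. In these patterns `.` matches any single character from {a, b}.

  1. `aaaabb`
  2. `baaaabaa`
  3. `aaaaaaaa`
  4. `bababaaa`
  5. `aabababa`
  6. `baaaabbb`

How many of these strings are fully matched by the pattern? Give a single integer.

5

1. `aaaabb` → no match
2. `baaaabaa` → match
3. `aaaaaaaa` → match
4. `bababaaa` → match
5. `aabababa` → match
6. `baaaabbb` → match
Total matched: 5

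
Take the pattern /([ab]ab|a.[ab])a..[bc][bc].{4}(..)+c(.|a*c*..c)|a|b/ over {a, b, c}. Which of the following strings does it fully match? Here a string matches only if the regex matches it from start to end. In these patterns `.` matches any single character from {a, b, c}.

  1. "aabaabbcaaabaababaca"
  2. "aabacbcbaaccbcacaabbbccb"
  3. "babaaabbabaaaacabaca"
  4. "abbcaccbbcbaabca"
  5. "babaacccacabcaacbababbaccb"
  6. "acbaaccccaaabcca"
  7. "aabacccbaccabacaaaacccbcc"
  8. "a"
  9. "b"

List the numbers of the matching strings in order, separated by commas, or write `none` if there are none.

1, 2, 3, 5, 6, 7, 8, 9

1 → match
2 → match
3 → match
4 → no match
5 → match
6 → match
7 → match
8 → match
9 → match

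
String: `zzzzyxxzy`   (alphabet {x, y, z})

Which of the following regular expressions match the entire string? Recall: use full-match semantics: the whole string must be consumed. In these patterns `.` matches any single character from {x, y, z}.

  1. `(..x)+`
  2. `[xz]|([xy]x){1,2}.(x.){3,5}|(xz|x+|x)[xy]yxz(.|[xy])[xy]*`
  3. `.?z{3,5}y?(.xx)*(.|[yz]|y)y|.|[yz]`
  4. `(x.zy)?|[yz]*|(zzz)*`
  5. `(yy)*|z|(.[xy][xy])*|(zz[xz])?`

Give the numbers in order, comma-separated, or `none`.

1 → no match — must end with `x`
2 → no match
3 → match
4 → no match
5 → no match

3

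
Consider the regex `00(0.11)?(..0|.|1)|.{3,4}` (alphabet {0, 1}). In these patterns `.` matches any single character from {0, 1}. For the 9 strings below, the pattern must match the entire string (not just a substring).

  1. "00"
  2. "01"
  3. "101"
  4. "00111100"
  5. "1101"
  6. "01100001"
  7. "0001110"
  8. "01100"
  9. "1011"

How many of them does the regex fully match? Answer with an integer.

1 → no match
2 → no match
3 → match
4 → no match
5 → match
6 → no match
7 → match
8 → no match
9 → match
Total matched: 4

4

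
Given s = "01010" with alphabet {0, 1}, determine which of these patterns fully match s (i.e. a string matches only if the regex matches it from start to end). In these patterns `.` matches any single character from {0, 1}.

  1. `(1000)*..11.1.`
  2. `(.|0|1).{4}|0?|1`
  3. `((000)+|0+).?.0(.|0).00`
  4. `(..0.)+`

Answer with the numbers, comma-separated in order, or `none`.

2

1 → no match
2 → match
3 → no match — must end with "00"
4 → no match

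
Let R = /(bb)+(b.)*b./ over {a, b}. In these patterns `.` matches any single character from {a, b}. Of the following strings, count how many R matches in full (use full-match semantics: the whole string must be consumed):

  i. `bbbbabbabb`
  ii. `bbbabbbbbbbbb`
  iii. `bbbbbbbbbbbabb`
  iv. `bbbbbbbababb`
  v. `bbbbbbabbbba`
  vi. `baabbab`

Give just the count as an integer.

2

i → no match
ii → no match
iii → match
iv → match
v → no match
vi → no match — must start with `bb`
Total matched: 2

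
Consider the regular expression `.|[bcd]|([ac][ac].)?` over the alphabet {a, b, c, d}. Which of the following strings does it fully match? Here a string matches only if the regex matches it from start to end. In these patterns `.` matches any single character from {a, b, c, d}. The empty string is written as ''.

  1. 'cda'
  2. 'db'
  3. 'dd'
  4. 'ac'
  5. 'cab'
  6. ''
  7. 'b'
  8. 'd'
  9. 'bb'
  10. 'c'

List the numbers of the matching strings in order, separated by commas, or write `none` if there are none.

1. 'cda' → no match
2. 'db' → no match
3. 'dd' → no match
4. 'ac' → no match
5. 'cab' → match
6. '' → match
7. 'b' → match
8. 'd' → match
9. 'bb' → no match
10. 'c' → match

5, 6, 7, 8, 10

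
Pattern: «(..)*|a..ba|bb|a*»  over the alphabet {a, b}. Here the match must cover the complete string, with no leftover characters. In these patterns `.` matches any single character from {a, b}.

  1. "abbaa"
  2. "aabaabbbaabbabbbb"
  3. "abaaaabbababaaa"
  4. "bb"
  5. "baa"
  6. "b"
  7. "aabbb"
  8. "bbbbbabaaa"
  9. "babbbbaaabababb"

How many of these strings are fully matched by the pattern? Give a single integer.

2

1 → no match
2 → no match
3 → no match
4 → match
5 → no match
6 → no match
7 → no match
8 → match
9 → no match
Total matched: 2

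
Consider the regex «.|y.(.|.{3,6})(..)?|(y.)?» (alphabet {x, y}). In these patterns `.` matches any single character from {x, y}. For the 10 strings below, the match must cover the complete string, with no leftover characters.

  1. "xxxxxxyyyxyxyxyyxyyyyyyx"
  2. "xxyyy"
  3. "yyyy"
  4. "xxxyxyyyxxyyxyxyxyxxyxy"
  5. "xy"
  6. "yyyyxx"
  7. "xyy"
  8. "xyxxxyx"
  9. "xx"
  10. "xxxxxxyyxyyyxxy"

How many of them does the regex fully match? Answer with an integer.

1

1 → no match
2. "xxyyy" → no match
3. "yyyy" → no match
4 → no match
5. "xy" → no match
6. "yyyyxx" → match
7. "xyy" → no match
8. "xyxxxyx" → no match
9. "xx" → no match
10 → no match
Total matched: 1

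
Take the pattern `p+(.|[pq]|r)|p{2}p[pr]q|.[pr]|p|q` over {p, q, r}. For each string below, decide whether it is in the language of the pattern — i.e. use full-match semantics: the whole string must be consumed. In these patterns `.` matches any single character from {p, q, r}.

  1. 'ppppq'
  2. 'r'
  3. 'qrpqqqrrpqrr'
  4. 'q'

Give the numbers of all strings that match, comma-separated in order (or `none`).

1 → match
2 → no match
3 → no match
4 → match

1, 4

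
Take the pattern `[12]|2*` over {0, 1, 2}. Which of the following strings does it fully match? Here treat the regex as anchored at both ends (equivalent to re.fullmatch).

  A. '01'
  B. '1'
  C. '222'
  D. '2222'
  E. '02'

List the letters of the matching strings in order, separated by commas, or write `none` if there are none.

B, C, D

A → no match
B → match
C → match
D → match
E → no match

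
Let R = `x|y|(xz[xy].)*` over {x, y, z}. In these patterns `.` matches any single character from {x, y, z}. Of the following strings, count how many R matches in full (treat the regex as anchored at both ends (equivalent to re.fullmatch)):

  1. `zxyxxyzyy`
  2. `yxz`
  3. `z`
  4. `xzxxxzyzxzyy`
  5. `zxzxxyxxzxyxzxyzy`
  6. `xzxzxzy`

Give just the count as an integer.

1 → no match
2 → no match
3 → no match
4 → match
5 → no match
6 → no match
Total matched: 1

1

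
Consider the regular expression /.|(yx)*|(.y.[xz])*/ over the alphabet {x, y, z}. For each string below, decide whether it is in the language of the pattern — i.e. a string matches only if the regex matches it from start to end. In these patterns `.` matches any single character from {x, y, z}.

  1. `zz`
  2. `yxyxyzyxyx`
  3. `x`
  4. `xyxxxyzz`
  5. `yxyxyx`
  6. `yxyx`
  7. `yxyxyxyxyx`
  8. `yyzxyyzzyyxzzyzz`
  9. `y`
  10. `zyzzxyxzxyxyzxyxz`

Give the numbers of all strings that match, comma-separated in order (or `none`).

3, 4, 5, 6, 7, 8, 9

1 → no match
2 → no match
3 → match
4 → match
5 → match
6 → match
7 → match
8 → match
9 → match
10 → no match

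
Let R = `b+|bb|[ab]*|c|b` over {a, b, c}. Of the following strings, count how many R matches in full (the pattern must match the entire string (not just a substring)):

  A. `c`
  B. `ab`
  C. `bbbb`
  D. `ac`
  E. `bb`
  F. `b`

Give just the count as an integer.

A → match
B → match
C → match
D → no match
E → match
F → match
Total matched: 5

5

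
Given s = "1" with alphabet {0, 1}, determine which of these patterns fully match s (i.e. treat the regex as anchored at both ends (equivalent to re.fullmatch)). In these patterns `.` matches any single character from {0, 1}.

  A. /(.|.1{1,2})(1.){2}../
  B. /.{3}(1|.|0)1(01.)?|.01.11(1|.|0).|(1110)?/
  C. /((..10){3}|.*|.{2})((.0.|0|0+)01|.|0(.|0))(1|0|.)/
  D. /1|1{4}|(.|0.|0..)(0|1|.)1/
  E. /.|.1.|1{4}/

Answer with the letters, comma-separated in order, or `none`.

D, E

A → no match
B → no match
C → no match
D → match
E → match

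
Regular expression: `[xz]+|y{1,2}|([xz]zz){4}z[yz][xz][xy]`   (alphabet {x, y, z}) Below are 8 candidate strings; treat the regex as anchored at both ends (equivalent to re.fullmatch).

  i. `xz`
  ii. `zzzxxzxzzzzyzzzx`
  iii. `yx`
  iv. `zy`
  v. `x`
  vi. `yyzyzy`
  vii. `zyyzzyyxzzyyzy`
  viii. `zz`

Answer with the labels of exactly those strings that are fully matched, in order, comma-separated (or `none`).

i. `xz` → match
ii → no match
iii. `yx` → no match
iv. `zy` → no match
v. `x` → match
vi. `yyzyzy` → no match
vii → no match
viii. `zz` → match

i, v, viii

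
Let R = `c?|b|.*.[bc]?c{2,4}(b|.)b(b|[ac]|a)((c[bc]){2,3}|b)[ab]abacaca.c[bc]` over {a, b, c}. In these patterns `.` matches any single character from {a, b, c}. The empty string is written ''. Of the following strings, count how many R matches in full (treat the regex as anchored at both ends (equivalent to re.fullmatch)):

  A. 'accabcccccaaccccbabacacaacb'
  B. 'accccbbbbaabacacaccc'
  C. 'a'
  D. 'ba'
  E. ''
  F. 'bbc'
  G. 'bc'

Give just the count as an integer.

2

A → no match
B → match
C → no match
D → no match
E → match
F → no match
G → no match
Total matched: 2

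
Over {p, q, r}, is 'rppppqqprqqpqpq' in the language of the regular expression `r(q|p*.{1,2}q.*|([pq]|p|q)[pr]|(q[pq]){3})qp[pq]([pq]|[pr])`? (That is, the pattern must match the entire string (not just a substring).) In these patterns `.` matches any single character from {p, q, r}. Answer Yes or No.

No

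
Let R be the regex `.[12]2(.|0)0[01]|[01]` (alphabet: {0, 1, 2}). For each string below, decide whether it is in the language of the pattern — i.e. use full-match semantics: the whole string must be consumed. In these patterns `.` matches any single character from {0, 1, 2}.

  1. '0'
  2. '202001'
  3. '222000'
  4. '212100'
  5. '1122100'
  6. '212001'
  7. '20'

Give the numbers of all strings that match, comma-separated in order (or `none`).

1, 3, 4, 6

1. '0' → match
2. '202001' → no match
3. '222000' → match
4. '212100' → match
5. '1122100' → no match
6. '212001' → match
7. '20' → no match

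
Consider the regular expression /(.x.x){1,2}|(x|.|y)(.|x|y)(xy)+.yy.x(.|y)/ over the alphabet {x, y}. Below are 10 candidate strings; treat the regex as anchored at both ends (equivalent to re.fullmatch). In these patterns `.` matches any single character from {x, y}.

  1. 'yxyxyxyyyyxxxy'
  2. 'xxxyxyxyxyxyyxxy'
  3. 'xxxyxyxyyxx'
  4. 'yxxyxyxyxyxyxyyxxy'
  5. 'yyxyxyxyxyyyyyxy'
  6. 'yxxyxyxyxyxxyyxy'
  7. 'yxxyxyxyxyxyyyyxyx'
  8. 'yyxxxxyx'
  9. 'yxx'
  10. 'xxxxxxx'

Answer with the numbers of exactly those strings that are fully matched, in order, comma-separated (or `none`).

1 → no match
2 → match
3 → no match
4 → match
5 → match
6 → no match
7 → no match
8 → no match
9 → no match
10 → no match

2, 4, 5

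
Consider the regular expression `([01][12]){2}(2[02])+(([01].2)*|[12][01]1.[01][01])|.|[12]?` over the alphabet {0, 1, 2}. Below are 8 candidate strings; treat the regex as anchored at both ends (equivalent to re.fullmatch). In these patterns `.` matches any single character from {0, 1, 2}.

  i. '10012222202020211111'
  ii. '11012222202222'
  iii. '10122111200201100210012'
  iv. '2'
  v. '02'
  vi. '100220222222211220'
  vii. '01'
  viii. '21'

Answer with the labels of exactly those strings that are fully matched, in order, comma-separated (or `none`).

i → no match
ii → match
iii → no match
iv → match
v → no match
vi → no match
vii → no match
viii → no match

ii, iv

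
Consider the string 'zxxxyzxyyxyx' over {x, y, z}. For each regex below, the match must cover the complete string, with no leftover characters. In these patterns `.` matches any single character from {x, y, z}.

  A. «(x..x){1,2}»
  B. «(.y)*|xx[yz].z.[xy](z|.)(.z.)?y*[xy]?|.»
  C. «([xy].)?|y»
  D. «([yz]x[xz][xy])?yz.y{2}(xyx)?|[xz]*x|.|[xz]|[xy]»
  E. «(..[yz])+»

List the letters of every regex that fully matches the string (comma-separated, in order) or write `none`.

D

A → no match — must start with 'x'
B → no match
C → no match
D → match
E → no match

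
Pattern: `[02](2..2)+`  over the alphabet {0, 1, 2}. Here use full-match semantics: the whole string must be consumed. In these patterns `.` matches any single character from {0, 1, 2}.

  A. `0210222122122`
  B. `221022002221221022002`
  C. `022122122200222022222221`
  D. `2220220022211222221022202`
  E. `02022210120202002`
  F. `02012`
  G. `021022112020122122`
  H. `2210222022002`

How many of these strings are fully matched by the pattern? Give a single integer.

4

A → match
B → match
C → no match — must end with `2`
D → no match
E → no match
F → match
G → no match
H → match
Total matched: 4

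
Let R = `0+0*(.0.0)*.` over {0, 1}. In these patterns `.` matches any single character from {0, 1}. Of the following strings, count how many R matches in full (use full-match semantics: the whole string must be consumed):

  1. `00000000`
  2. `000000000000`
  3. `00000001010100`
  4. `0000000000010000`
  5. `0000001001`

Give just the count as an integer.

4

1 → match
2 → match
3 → match
4 → match
5 → no match
Total matched: 4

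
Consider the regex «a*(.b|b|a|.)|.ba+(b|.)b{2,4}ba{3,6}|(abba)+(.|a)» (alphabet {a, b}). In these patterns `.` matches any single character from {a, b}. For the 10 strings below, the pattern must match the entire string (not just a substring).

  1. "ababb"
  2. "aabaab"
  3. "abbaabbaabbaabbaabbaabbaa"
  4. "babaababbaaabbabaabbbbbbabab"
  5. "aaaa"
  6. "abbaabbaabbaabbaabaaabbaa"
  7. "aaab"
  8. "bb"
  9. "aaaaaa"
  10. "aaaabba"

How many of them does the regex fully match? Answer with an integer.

1 → no match
2 → no match
3 → match
4 → no match
5 → match
6 → no match
7 → match
8 → match
9 → match
10 → no match
Total matched: 5

5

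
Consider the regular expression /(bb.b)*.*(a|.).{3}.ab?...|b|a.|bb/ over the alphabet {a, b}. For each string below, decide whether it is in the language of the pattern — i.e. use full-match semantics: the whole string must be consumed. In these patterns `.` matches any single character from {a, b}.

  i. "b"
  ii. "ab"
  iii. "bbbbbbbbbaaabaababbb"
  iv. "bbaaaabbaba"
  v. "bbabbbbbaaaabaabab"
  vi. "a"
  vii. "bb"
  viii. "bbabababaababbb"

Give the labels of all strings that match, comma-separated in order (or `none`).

i, ii, iii, v, vii, viii

i → match
ii → match
iii → match
iv → no match
v → match
vi → no match
vii → match
viii → match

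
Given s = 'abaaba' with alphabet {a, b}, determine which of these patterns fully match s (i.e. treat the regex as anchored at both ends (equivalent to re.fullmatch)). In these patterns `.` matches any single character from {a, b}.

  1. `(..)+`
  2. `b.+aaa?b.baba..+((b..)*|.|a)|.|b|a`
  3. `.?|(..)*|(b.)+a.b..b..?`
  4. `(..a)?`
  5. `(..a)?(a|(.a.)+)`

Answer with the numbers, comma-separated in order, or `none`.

1 → match
2 → no match
3 → match
4 → no match
5 → no match

1, 3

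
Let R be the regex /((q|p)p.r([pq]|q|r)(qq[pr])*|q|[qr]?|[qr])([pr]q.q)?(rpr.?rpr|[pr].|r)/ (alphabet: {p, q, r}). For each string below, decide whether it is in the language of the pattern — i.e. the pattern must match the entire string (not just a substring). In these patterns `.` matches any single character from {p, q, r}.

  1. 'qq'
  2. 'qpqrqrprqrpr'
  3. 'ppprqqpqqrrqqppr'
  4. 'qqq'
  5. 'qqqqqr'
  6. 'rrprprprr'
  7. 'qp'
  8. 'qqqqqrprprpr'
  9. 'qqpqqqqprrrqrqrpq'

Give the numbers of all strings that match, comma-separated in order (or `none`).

2

1 → no match
2 → match
3 → no match
4 → no match
5 → no match
6 → no match
7 → no match
8 → no match
9 → no match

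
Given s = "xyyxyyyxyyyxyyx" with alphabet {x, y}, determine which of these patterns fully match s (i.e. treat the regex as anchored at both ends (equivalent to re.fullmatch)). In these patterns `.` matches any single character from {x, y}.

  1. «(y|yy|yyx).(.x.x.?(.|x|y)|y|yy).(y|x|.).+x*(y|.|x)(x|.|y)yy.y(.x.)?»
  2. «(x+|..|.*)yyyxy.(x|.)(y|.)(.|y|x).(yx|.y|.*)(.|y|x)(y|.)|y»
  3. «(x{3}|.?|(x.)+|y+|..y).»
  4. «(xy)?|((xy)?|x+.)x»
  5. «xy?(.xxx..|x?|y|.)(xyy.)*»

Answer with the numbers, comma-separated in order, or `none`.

1 → no match
2 → no match
3 → no match
4 → no match
5 → match

5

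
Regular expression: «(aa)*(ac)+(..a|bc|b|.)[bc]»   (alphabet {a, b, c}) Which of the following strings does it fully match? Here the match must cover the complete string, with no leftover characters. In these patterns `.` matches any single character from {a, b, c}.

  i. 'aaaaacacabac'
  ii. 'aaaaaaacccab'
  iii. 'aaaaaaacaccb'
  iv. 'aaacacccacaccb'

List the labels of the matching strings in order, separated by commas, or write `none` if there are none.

i, ii, iii

i. 'aaaaacacabac' → match
ii. 'aaaaaaacccab' → match
iii. 'aaaaaaacaccb' → match
iv → no match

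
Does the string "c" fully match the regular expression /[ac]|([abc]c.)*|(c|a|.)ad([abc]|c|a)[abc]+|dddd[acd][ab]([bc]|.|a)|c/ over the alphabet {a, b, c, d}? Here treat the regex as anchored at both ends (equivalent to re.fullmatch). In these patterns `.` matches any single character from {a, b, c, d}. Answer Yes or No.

Yes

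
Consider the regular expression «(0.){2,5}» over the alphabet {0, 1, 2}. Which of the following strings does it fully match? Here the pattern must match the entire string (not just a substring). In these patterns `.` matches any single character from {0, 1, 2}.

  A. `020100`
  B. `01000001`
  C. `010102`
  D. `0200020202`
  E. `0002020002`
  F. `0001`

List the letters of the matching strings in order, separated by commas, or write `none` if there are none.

A. `020100` → match
B. `01000001` → match
C. `010102` → match
D. `0200020202` → match
E. `0002020002` → match
F. `0001` → match

A, B, C, D, E, F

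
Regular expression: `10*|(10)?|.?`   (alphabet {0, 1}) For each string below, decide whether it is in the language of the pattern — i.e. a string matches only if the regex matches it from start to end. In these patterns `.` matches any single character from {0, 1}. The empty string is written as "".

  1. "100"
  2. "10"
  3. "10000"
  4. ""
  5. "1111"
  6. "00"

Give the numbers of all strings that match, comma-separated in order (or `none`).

1, 2, 3, 4

1 → match
2 → match
3 → match
4 → match
5 → no match
6 → no match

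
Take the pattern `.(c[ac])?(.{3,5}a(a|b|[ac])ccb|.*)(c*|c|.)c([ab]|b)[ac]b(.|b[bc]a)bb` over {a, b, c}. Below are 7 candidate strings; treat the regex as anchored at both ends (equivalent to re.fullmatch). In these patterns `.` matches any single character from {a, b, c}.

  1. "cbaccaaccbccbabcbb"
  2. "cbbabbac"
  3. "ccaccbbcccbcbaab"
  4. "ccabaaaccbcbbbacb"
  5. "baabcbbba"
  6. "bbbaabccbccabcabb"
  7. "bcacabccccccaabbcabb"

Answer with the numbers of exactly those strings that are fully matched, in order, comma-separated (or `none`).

1 → match
2 → no match — must end with "bb"
3 → no match — must end with "bb"
4 → no match — must end with "bb"
5 → no match — must end with "bb"
6 → no match
7 → match

1, 7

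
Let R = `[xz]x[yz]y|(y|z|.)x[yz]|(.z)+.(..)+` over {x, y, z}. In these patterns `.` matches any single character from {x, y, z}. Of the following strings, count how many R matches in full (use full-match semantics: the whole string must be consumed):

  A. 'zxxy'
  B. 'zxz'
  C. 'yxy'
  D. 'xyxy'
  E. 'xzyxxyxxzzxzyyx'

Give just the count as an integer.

3

A. 'zxxy' → no match
B. 'zxz' → match
C. 'yxy' → match
D. 'xyxy' → no match
E → match
Total matched: 3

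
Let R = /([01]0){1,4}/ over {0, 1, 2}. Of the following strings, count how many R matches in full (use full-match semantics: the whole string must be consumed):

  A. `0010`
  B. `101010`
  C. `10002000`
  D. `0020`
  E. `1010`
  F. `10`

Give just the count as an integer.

A. `0010` → match
B. `101010` → match
C. `10002000` → no match
D. `0020` → no match
E. `1010` → match
F. `10` → match
Total matched: 4

4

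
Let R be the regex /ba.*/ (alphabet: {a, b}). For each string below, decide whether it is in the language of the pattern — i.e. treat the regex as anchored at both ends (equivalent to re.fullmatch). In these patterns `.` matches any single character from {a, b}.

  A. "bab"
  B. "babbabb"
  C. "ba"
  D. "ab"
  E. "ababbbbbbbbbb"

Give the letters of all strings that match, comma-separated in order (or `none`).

A → match
B → match
C → match
D → no match — must start with "ba"
E → no match — must start with "ba"

A, B, C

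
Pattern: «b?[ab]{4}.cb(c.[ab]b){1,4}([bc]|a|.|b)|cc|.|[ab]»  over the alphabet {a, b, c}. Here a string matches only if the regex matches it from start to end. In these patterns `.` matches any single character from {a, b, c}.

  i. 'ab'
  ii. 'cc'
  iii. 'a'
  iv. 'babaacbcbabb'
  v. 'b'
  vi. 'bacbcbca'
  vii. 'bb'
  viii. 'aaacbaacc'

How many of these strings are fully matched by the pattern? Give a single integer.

4

i → no match
ii → match
iii → match
iv → match
v → match
vi → no match
vii → no match
viii → no match
Total matched: 4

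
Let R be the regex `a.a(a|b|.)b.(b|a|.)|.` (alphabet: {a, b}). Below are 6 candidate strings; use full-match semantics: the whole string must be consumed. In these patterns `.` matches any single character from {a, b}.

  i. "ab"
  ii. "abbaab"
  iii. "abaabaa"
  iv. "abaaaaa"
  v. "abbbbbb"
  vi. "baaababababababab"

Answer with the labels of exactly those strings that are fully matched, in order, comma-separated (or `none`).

i → no match
ii → no match
iii → match
iv → no match
v → no match
vi → no match

iii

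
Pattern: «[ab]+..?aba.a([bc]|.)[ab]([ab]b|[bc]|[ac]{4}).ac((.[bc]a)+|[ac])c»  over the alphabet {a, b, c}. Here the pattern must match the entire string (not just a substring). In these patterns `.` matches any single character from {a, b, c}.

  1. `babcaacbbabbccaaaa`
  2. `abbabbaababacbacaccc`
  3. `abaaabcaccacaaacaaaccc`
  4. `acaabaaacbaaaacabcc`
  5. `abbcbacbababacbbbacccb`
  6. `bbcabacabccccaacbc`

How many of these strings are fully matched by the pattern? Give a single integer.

0

1 → no match — must end with `c`
2 → no match
3 → no match
4 → no match
5 → no match — must end with `c`
6 → no match
Total matched: 0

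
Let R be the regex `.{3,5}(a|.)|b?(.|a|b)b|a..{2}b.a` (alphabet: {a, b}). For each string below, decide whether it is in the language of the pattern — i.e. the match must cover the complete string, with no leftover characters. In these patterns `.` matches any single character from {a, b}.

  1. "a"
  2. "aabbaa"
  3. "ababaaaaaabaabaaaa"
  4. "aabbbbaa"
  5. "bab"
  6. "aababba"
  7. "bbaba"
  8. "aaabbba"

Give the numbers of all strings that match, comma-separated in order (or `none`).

2, 5, 6, 7, 8

1 → no match
2 → match
3 → no match
4 → no match
5 → match
6 → match
7 → match
8 → match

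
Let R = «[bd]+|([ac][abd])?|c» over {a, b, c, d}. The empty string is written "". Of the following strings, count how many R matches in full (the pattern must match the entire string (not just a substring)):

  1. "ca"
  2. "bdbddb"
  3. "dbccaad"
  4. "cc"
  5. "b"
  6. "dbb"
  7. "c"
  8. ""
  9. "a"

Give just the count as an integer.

6

1 → match
2 → match
3 → no match
4 → no match
5 → match
6 → match
7 → match
8 → match
9 → no match
Total matched: 6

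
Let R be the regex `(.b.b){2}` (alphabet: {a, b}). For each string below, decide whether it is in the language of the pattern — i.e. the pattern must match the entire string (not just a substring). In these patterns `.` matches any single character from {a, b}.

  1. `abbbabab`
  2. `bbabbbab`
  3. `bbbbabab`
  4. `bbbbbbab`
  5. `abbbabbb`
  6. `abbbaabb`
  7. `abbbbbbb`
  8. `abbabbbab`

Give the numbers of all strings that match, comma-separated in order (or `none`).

1 → match
2 → match
3 → match
4 → match
5 → match
6 → no match
7 → match
8 → no match

1, 2, 3, 4, 5, 7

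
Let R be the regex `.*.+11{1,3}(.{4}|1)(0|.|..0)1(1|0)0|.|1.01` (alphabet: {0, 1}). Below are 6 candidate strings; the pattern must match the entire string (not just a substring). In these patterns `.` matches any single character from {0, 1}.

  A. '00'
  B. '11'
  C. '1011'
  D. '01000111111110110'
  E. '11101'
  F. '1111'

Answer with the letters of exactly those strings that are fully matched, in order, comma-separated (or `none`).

A → no match
B → no match
C → no match
D → match
E → no match
F → no match

D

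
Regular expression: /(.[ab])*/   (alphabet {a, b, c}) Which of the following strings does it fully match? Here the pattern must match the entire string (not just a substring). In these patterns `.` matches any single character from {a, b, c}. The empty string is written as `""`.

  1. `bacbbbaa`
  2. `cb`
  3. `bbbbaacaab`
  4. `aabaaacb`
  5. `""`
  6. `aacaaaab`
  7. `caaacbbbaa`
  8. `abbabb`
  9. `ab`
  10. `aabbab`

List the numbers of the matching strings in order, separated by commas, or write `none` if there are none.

1, 2, 3, 4, 5, 6, 7, 8, 9, 10

1 → match
2 → match
3 → match
4 → match
5 → match
6 → match
7 → match
8 → match
9 → match
10 → match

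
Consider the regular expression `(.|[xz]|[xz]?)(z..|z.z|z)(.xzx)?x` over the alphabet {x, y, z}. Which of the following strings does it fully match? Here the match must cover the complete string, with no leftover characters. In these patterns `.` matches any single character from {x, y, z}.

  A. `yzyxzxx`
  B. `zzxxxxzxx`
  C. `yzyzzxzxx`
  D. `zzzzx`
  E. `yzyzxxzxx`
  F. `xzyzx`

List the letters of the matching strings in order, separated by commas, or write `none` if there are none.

A → match
B → match
C → match
D → match
E → match
F → match

A, B, C, D, E, F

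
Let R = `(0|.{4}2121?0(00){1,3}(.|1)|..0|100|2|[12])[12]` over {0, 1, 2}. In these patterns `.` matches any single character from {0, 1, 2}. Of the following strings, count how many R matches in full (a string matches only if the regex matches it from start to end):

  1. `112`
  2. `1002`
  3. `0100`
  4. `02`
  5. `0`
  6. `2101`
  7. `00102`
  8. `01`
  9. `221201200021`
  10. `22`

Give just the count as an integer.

1 → no match
2 → match
3 → no match
4 → match
5 → no match
6 → match
7 → no match
8 → match
9 → no match
10 → match
Total matched: 5

5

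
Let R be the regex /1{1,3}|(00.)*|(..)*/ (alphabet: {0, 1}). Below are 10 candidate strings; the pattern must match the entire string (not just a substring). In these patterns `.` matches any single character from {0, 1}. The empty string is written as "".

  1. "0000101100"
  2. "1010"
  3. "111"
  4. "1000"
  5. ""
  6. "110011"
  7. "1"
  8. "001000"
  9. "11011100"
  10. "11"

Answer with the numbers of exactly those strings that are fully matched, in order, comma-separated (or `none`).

1, 2, 3, 4, 5, 6, 7, 8, 9, 10

1. "0000101100" → match
2. "1010" → match
3. "111" → match
4. "1000" → match
5. "" → match
6. "110011" → match
7. "1" → match
8. "001000" → match
9. "11011100" → match
10. "11" → match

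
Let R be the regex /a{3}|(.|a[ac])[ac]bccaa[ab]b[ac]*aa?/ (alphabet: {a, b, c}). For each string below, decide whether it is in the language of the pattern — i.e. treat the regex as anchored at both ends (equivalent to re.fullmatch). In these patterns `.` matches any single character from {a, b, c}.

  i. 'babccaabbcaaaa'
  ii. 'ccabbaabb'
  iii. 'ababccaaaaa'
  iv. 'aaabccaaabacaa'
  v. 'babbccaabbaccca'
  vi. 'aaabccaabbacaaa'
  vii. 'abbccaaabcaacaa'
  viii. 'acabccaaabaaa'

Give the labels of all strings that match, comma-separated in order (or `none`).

i → match
ii → no match
iii → no match
iv → match
v → no match
vi → match
vii → no match
viii → match

i, iv, vi, viii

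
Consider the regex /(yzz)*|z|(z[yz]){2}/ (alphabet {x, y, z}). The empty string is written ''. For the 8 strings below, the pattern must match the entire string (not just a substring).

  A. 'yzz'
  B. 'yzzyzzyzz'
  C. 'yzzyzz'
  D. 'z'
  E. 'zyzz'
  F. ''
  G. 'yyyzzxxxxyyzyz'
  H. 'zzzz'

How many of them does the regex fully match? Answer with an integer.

A → match
B → match
C → match
D → match
E → match
F → match
G → no match
H → match
Total matched: 7

7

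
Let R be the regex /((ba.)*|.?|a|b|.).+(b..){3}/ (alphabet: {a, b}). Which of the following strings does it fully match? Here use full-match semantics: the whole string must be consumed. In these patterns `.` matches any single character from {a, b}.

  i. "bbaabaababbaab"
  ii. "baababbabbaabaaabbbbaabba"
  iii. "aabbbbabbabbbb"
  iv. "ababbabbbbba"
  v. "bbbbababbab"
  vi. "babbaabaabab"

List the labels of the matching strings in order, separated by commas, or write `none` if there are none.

ii, iii, iv, v, vi

i → no match
ii → match
iii → match
iv → match
v → match
vi → match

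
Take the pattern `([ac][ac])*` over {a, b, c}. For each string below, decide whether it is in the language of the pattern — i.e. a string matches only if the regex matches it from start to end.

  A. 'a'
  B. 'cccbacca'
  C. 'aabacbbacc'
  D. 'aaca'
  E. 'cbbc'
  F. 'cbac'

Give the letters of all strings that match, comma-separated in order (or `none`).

A → no match
B → no match
C → no match
D → match
E → no match
F → no match

D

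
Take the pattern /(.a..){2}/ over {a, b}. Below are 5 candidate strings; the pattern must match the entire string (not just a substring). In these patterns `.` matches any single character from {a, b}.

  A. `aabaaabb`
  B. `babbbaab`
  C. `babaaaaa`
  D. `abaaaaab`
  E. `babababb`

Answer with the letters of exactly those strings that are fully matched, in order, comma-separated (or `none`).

A → match
B → match
C → match
D → no match
E → match

A, B, C, E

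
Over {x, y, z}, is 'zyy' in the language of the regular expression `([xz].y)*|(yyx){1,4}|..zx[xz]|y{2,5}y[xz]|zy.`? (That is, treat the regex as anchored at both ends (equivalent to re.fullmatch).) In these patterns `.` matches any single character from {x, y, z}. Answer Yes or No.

Yes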